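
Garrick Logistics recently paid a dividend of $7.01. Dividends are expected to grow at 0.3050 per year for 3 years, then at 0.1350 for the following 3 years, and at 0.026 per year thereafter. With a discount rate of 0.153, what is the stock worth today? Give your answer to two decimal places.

$134.95

Three-stage DDM. Project D₁…D_6; terminal Gordon value at t=6 with g = 0.026; discount at r = 0.153.
D_1 = 9.1480
D_2 = 11.9382
D_3 = 15.5794
D_4 = 17.6826
D_5 = 20.0697
D_6 = 22.7791
TV_6 = 23.3714/(0.153−0.026) = 184.0267
P₀ = Σ Dₜ/(1+r)ᵗ + TV_6/(1+r)^6 = 134.9536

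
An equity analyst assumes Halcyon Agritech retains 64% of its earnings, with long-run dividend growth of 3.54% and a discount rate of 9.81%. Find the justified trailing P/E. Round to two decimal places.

Payout ratio b = 1 − 0.64 = 0.36.
Justified trailing P/E = b(1+g)/(r−g) = 0.36×(1+0.0354)/(0.0981−0.0354) = 5.9449

5.94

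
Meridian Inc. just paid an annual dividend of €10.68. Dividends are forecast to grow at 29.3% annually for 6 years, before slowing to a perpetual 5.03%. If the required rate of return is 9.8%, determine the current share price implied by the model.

€745.14

Two-stage DDM. Project D₁…D_6 at 0.293, terminal growth 0.0503, discount at r = 0.098.
D_1 = 13.8092
D_2 = 17.8553
D_3 = 23.0870
D_4 = 29.8514
D_5 = 38.5979
D_6 = 49.9071
Terminal value at t=6: TV = D_7/(r−g) = 52.4174/(0.098−0.0503) = 1098.8980
P₀ = 13.8092/(1+0.098)^1 + 17.8553/(1+0.098)^2 + 23.0870/(1+0.098)^3 + 29.8514/(1+0.098)^4 + 38.5979/(1+0.098)^5 + 49.9071/(1+0.098)^6 + 1098.8980/(1+0.098)^6 = 745.1408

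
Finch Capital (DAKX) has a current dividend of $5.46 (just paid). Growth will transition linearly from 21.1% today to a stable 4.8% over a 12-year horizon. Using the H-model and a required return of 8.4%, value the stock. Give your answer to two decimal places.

H-model: P₀ = D₀[(1+g_L) + H(g_S−g_L)]/(r−g_L), with H = 12/2 = 6.
P₀ = 5.46 × [(1+0.048) + 6×(0.211−0.048)] / (0.084−0.048)
   = 5.46 × 2.0260 / 0.036 = 307.2767

$307.28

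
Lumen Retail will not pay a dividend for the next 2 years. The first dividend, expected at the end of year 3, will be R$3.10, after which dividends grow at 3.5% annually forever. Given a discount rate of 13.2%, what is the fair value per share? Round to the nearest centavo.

Deferred-dividend DDM. At t=2 the remaining stream is a growing perpetuity with first payment D_3 = 3.10.
V_2 = D_3/(r−g) = 3.10/(0.132−0.035) = 31.9588
P₀ = V_2/(1+r)^2 = 31.9588/(1+0.132)^2 = 24.9400

R$24.94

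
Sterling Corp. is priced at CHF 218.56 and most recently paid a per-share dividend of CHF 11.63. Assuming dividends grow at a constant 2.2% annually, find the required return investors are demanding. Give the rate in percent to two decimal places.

Rearranging the constant-growth DDM: r = D₁/P₀ + g.
D₁ = 11.63 × (1 + 0.022) = 11.8859.
r = 11.8859 / 218.56 + 0.022 = 0.05438 + 0.022 = 0.07638

7.64%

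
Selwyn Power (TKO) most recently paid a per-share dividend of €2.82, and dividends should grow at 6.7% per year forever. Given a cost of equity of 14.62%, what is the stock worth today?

Gordon growth model: P₀ = D₁/(r − g). D₁ = 2.82 × (1 + 0.067) = 3.0089.
P₀ = 3.0089 / (0.1462 − 0.067) = 3.0089 / 0.0792 = 37.9917

€37.99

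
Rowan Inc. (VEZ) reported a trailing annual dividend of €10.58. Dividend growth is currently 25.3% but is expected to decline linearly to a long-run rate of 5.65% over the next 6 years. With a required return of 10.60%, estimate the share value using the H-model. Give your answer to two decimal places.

€351.81

H-model: P₀ = D₀[(1+g_L) + H(g_S−g_L)]/(r−g_L), with H = 6/2 = 3.
P₀ = 10.58 × [(1+0.0565) + 3×(0.253−0.0565)] / (0.106−0.0565)
   = 10.58 × 1.6460 / 0.0495 = 351.8117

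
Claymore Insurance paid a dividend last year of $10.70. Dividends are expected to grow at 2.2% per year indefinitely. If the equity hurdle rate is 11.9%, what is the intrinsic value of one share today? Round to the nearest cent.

Gordon growth model: P₀ = D₁/(r − g). D₁ = 10.70 × (1 + 0.022) = 10.9354.
P₀ = 10.9354 / (0.119 − 0.022) = 10.9354 / 0.097 = 112.7361

$112.74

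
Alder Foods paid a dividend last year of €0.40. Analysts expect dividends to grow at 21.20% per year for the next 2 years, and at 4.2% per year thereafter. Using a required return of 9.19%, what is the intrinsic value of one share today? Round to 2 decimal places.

Two-stage DDM. Project D₁…D_2 at 0.212, terminal growth 0.042, discount at r = 0.0919.
D_1 = 0.4848
D_2 = 0.5876
Terminal value at t=2: TV = D_3/(r−g) = 0.6123/(0.0919−0.042) = 12.2697
P₀ = 0.4848/(1+0.0919)^1 + 0.5876/(1+0.0919)^2 + 12.2697/(1+0.0919)^2 = 11.2280

€11.23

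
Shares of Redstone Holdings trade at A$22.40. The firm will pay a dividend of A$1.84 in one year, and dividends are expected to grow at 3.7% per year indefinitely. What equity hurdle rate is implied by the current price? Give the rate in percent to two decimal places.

11.91%

Rearranging the constant-growth DDM: r = D₁/P₀ + g.
r = 1.8400 / 22.40 + 0.037 = 0.08214 + 0.037 = 0.11914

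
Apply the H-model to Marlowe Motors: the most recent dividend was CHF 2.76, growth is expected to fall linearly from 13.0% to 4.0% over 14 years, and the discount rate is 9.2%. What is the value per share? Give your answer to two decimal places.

H-model: P₀ = D₀[(1+g_L) + H(g_S−g_L)]/(r−g_L), with H = 14/2 = 7.
P₀ = 2.76 × [(1+0.04) + 7×(0.13−0.04)] / (0.092−0.04)
   = 2.76 × 1.6700 / 0.052 = 88.6385

CHF 88.64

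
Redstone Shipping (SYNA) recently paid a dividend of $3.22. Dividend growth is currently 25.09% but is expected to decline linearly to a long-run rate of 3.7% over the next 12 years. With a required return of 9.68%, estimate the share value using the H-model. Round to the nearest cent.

$124.94

H-model: P₀ = D₀[(1+g_L) + H(g_S−g_L)]/(r−g_L), with H = 12/2 = 6.
P₀ = 3.22 × [(1+0.037) + 6×(0.2509−0.037)] / (0.0968−0.037)
   = 3.22 × 2.3204 / 0.0598 = 124.9446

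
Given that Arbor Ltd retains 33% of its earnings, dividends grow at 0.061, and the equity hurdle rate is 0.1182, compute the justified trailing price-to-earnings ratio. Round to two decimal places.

Payout ratio b = 1 − 0.33 = 0.67.
Justified trailing P/E = b(1+g)/(r−g) = 0.67×(1+0.061)/(0.1182−0.061) = 12.4278

12.43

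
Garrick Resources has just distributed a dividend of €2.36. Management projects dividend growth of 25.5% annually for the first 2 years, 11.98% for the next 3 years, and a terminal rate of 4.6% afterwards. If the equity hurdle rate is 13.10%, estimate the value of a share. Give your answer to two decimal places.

€48.78

Three-stage DDM. Project D₁…D_5; terminal Gordon value at t=5 with g = 0.046; discount at r = 0.131.
D_1 = 2.9618
D_2 = 3.7171
D_3 = 4.1624
D_4 = 4.6610
D_5 = 5.2194
TV_5 = 5.4595/(0.131−0.046) = 64.2294
P₀ = Σ Dₜ/(1+r)ᵗ + TV_5/(1+r)^5 = 48.7779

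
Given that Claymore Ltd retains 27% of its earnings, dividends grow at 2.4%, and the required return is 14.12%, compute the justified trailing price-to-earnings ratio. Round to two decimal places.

Payout ratio b = 1 − 0.27 = 0.73.
Justified trailing P/E = b(1+g)/(r−g) = 0.73×(1+0.024)/(0.1412−0.024) = 6.3782

6.38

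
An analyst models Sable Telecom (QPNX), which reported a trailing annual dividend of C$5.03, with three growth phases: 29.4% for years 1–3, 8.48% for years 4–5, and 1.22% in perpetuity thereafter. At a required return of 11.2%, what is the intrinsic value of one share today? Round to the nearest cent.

C$112.37

Three-stage DDM. Project D₁…D_5; terminal Gordon value at t=5 with g = 0.0122; discount at r = 0.112.
D_1 = 6.5088
D_2 = 8.4224
D_3 = 10.8986
D_4 = 11.8228
D_5 = 12.8254
TV_5 = 12.9818/(0.112−0.0122) = 130.0786
P₀ = Σ Dₜ/(1+r)ᵗ + TV_5/(1+r)^5 = 112.3694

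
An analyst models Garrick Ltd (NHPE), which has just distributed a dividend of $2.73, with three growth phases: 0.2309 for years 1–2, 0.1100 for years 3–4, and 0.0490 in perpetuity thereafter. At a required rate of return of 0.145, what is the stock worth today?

Three-stage DDM. Project D₁…D_4; terminal Gordon value at t=4 with g = 0.049; discount at r = 0.145.
D_1 = 3.3604
D_2 = 4.1363
D_3 = 4.5913
D_4 = 5.0963
TV_4 = 5.3460/(0.145−0.049) = 55.6876
P₀ = Σ Dₜ/(1+r)ᵗ + TV_4/(1+r)^4 = 44.5128

$44.51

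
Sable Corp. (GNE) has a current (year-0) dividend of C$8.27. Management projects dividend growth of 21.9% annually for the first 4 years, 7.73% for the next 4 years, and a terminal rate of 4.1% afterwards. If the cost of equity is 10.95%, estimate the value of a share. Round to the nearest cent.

Three-stage DDM. Project D₁…D_8; terminal Gordon value at t=8 with g = 0.041; discount at r = 0.1095.
D_1 = 10.0811
D_2 = 12.2889
D_3 = 14.9802
D_4 = 18.2608
D_5 = 19.6724
D_6 = 21.1931
D_7 = 22.8313
D_8 = 24.5961
TV_8 = 25.6046/(0.1095−0.041) = 373.7895
P₀ = Σ Dₜ/(1+r)ᵗ + TV_8/(1+r)^8 = 249.6762

C$249.68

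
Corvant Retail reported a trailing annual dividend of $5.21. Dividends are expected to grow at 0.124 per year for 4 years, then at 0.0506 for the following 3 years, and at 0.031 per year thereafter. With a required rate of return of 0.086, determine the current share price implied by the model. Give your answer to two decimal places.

Three-stage DDM. Project D₁…D_7; terminal Gordon value at t=7 with g = 0.031; discount at r = 0.086.
D_1 = 5.8560
D_2 = 6.5822
D_3 = 7.3984
D_4 = 8.3158
D_5 = 8.7366
D_6 = 9.1786
D_7 = 9.6431
TV_7 = 9.9420/(0.086−0.031) = 180.7637
P₀ = Σ Dₜ/(1+r)ᵗ + TV_7/(1+r)^7 = 140.9808

$140.98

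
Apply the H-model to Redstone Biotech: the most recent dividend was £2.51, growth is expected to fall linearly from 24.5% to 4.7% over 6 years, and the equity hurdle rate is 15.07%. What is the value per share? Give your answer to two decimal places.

H-model: P₀ = D₀[(1+g_L) + H(g_S−g_L)]/(r−g_L), with H = 6/2 = 3.
P₀ = 2.51 × [(1+0.047) + 3×(0.245−0.047)] / (0.1507−0.047)
   = 2.51 × 1.6410 / 0.1037 = 39.7195

£39.72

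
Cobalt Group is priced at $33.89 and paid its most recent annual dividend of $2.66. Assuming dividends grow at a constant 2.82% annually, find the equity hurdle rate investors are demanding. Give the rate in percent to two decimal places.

Rearranging the constant-growth DDM: r = D₁/P₀ + g.
D₁ = 2.66 × (1 + 0.0282) = 2.7350.
r = 2.7350 / 33.89 + 0.0282 = 0.08070 + 0.0282 = 0.10890

10.89%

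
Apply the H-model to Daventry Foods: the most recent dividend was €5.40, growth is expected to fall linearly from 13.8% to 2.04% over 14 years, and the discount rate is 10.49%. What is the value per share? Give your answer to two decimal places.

€117.82

H-model: P₀ = D₀[(1+g_L) + H(g_S−g_L)]/(r−g_L), with H = 14/2 = 7.
P₀ = 5.40 × [(1+0.0204) + 7×(0.138−0.0204)] / (0.1049−0.0204)
   = 5.40 × 1.8436 / 0.0845 = 117.8159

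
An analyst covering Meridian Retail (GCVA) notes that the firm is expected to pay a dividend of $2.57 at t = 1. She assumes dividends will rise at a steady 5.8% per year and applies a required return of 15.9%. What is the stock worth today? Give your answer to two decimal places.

$25.45

Gordon growth model: P₀ = D₁/(r − g), with D₁ = 2.57 given directly.
P₀ = 2.5700 / (0.159 − 0.058) = 2.5700 / 0.101 = 25.4455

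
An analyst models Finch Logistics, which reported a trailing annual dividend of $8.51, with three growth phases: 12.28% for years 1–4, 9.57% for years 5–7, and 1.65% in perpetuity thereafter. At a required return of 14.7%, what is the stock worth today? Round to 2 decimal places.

$106.75

Three-stage DDM. Project D₁…D_7; terminal Gordon value at t=7 with g = 0.0165; discount at r = 0.147.
D_1 = 9.5550
D_2 = 10.7284
D_3 = 12.0458
D_4 = 13.5251
D_5 = 14.8194
D_6 = 16.2376
D_7 = 17.7916
TV_7 = 18.0851/(0.147−0.0165) = 138.5833
P₀ = Σ Dₜ/(1+r)ᵗ + TV_7/(1+r)^7 = 106.7495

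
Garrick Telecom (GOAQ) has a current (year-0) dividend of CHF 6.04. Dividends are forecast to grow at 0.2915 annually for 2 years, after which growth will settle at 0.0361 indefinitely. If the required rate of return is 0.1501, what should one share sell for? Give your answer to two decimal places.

CHF 83.62

Two-stage DDM. Project D₁…D_2 at 0.2915, terminal growth 0.0361, discount at r = 0.1501.
D_1 = 7.8007
D_2 = 10.0746
Terminal value at t=2: TV = D_3/(r−g) = 10.4382/(0.1501−0.0361) = 91.5635
P₀ = 7.8007/(1+0.1501)^1 + 10.0746/(1+0.1501)^2 + 91.5635/(1+0.1501)^2 = 83.6222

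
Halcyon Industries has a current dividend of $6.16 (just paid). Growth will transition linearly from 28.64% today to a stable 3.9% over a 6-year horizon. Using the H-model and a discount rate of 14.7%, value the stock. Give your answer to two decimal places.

$101.59

H-model: P₀ = D₀[(1+g_L) + H(g_S−g_L)]/(r−g_L), with H = 6/2 = 3.
P₀ = 6.16 × [(1+0.039) + 3×(0.2864−0.039)] / (0.147−0.039)
   = 6.16 × 1.7812 / 0.108 = 101.5944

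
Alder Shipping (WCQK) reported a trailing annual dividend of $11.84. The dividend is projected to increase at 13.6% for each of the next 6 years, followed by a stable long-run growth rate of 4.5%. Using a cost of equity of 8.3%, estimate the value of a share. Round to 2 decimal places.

Two-stage DDM. Project D₁…D_6 at 0.136, terminal growth 0.045, discount at r = 0.083.
D_1 = 13.4502
D_2 = 15.2795
D_3 = 17.3575
D_4 = 19.7181
D_5 = 22.3998
D_6 = 25.4461
Terminal value at t=6: TV = D_7/(r−g) = 26.5912/(0.083−0.045) = 699.7685
P₀ = 13.4502/(1+0.083)^1 + 15.2795/(1+0.083)^2 + 17.3575/(1+0.083)^3 + 19.7181/(1+0.083)^4 + 22.3998/(1+0.083)^5 + 25.4461/(1+0.083)^6 + 699.7685/(1+0.083)^6 = 517.9447

$517.94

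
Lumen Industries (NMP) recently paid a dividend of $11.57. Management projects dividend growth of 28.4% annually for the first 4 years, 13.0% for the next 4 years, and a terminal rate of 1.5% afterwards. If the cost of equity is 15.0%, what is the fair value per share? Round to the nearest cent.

$256.30

Three-stage DDM. Project D₁…D_8; terminal Gordon value at t=8 with g = 0.015; discount at r = 0.15.
D_1 = 14.8559
D_2 = 19.0749
D_3 = 24.4922
D_4 = 31.4480
D_5 = 35.5363
D_6 = 40.1560
D_7 = 45.3763
D_8 = 51.2752
TV_8 = 52.0443/(0.15−0.015) = 385.5134
P₀ = Σ Dₜ/(1+r)ᵗ + TV_8/(1+r)^8 = 256.3001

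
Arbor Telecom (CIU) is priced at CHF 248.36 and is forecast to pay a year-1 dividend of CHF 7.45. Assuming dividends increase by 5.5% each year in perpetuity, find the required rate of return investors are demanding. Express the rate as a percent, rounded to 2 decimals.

8.50%

Rearranging the constant-growth DDM: r = D₁/P₀ + g.
r = 7.4500 / 248.36 + 0.055 = 0.03000 + 0.055 = 0.08500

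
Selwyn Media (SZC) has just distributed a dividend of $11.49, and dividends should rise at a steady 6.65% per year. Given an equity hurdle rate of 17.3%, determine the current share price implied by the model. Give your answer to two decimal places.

Gordon growth model: P₀ = D₁/(r − g). D₁ = 11.49 × (1 + 0.0665) = 12.2541.
P₀ = 12.2541 / (0.173 − 0.0665) = 12.2541 / 0.1065 = 115.0618

$115.06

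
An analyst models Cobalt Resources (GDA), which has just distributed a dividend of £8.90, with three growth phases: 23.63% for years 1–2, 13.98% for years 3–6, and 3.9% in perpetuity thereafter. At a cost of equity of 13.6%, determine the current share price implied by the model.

Three-stage DDM. Project D₁…D_6; terminal Gordon value at t=6 with g = 0.039; discount at r = 0.136.
D_1 = 11.0031
D_2 = 13.6031
D_3 = 15.5048
D_4 = 17.6724
D_5 = 20.1430
D_6 = 22.9590
TV_6 = 23.8544/(0.136−0.039) = 245.9213
P₀ = Σ Dₜ/(1+r)ᵗ + TV_6/(1+r)^6 = 177.1709

£177.17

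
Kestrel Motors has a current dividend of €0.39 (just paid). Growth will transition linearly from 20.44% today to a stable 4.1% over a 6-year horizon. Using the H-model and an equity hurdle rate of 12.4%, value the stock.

H-model: P₀ = D₀[(1+g_L) + H(g_S−g_L)]/(r−g_L), with H = 6/2 = 3.
P₀ = 0.39 × [(1+0.041) + 3×(0.2044−0.041)] / (0.124−0.041)
   = 0.39 × 1.5312 / 0.083 = 7.1948

€7.19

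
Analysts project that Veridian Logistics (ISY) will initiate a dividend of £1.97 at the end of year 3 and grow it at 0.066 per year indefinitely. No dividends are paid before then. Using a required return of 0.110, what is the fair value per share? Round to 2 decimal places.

Deferred-dividend DDM. At t=2 the remaining stream is a growing perpetuity with first payment D_3 = 1.97.
V_2 = D_3/(r−g) = 1.97/(0.11−0.066) = 44.7727
P₀ = V_2/(1+r)^2 = 44.7727/(1+0.11)^2 = 36.3385

£36.34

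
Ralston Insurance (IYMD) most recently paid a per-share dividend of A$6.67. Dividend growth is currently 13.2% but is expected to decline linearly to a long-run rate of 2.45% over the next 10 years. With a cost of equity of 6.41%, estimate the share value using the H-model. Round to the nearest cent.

A$263.09

H-model: P₀ = D₀[(1+g_L) + H(g_S−g_L)]/(r−g_L), with H = 10/2 = 5.
P₀ = 6.67 × [(1+0.0245) + 5×(0.132−0.0245)] / (0.0641−0.0245)
   = 6.67 × 1.5620 / 0.0396 = 263.0944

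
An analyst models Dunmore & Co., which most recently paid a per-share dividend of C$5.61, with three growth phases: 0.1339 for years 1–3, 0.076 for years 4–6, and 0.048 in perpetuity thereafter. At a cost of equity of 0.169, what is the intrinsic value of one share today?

Three-stage DDM. Project D₁…D_6; terminal Gordon value at t=6 with g = 0.048; discount at r = 0.169.
D_1 = 6.3612
D_2 = 7.2129
D_3 = 8.1788
D_4 = 8.8003
D_5 = 9.4692
D_6 = 10.1888
TV_6 = 10.6779/(0.169−0.048) = 88.2470
P₀ = Σ Dₜ/(1+r)ᵗ + TV_6/(1+r)^6 = 63.4608

C$63.46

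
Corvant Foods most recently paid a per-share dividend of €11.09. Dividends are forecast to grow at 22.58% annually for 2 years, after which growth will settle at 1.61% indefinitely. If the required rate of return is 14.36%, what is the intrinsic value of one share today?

€126.17

Two-stage DDM. Project D₁…D_2 at 0.2258, terminal growth 0.0161, discount at r = 0.1436.
D_1 = 13.5941
D_2 = 16.6637
Terminal value at t=2: TV = D_3/(r−g) = 16.9320/(0.1436−0.0161) = 132.7997
P₀ = 13.5941/(1+0.1436)^1 + 16.6637/(1+0.1436)^2 + 132.7997/(1+0.1436)^2 = 126.1714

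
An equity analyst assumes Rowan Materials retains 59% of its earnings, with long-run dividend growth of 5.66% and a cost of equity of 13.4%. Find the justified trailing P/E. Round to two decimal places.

5.60

Payout ratio b = 1 − 0.59 = 0.41.
Justified trailing P/E = b(1+g)/(r−g) = 0.41×(1+0.0566)/(0.134−0.0566) = 5.5970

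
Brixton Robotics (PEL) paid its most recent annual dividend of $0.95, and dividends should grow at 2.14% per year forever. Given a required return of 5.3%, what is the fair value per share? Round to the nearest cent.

$30.71

Gordon growth model: P₀ = D₁/(r − g). D₁ = 0.95 × (1 + 0.0214) = 0.9703.
P₀ = 0.9703 / (0.053 − 0.0214) = 0.9703 / 0.0316 = 30.7066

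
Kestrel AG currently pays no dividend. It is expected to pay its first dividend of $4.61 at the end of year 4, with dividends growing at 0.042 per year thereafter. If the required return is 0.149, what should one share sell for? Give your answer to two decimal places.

Deferred-dividend DDM. At t=3 the remaining stream is a growing perpetuity with first payment D_4 = 4.61.
V_3 = D_4/(r−g) = 4.61/(0.149−0.042) = 43.0841
P₀ = V_3/(1+r)^3 = 43.0841/(1+0.149)^3 = 28.4025

$28.40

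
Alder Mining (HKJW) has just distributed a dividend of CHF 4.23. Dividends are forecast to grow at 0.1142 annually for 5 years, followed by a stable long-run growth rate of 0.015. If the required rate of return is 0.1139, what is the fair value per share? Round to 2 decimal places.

Two-stage DDM. Project D₁…D_5 at 0.1142, terminal growth 0.015, discount at r = 0.1139.
D_1 = 4.7131
D_2 = 5.2513
D_3 = 5.8510
D_4 = 6.5192
D_5 = 7.2637
Terminal value at t=5: TV = D_6/(r−g) = 7.3726/(0.1139−0.015) = 74.5463
P₀ = 4.7131/(1+0.1139)^1 + 5.2513/(1+0.1139)^2 + 5.8510/(1+0.1139)^3 + 6.5192/(1+0.1139)^4 + 7.2637/(1+0.1139)^5 + 74.5463/(1+0.1139)^5 = 64.6376

CHF 64.64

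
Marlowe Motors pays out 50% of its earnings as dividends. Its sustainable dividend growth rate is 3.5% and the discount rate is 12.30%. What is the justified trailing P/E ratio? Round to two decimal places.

5.88

Justified trailing P/E = b(1+g)/(r−g) = 0.50×(1+0.035)/(0.123−0.035) = 5.8807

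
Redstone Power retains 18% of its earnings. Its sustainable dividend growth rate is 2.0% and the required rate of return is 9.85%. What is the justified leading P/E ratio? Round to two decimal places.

10.45

Payout ratio b = 1 − 0.18 = 0.82.
Justified leading P/E = b/(r−g) = 0.82/(0.0985−0.02) = 10.4459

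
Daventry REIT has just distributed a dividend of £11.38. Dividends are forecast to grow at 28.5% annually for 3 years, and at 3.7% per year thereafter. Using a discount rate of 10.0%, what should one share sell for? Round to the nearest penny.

£345.58

Two-stage DDM. Project D₁…D_3 at 0.285, terminal growth 0.037, discount at r = 0.1.
D_1 = 14.6233
D_2 = 18.7909
D_3 = 24.1464
Terminal value at t=3: TV = D_4/(r−g) = 25.0398/(0.1−0.037) = 397.4567
P₀ = 14.6233/(1+0.1)^1 + 18.7909/(1+0.1)^2 + 24.1464/(1+0.1)^3 + 397.4567/(1+0.1)^3 = 345.5803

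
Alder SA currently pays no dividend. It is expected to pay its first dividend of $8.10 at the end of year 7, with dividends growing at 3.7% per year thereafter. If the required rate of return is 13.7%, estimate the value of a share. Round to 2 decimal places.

$37.49

Deferred-dividend DDM. At t=6 the remaining stream is a growing perpetuity with first payment D_7 = 8.10.
V_6 = D_7/(r−g) = 8.10/(0.137−0.037) = 81.0000
P₀ = V_6/(1+r)^6 = 81.0000/(1+0.137)^6 = 37.4906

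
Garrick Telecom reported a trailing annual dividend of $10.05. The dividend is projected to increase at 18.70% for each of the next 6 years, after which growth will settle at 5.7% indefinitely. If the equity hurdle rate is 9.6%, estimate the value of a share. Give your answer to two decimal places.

Two-stage DDM. Project D₁…D_6 at 0.187, terminal growth 0.057, discount at r = 0.096.
D_1 = 11.9294
D_2 = 14.1601
D_3 = 16.8081
D_4 = 19.9512
D_5 = 23.6821
D_6 = 28.1106
Terminal value at t=6: TV = D_7/(r−g) = 29.7129/(0.096−0.057) = 761.8698
P₀ = 11.9294/(1+0.096)^1 + 14.1601/(1+0.096)^2 + 16.8081/(1+0.096)^3 + 19.9512/(1+0.096)^4 + 23.6821/(1+0.096)^5 + 28.1106/(1+0.096)^6 + 761.8698/(1+0.096)^6 = 520.0191

$520.02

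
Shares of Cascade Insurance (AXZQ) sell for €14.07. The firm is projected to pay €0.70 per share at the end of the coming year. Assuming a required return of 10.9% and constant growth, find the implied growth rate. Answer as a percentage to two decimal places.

5.92%

From P₀ = D₁/(r − g), the implied growth is g = r − D₁/P₀.
g = 0.109 − 0.70/14.07 = 0.109 − 0.04975 = 0.05925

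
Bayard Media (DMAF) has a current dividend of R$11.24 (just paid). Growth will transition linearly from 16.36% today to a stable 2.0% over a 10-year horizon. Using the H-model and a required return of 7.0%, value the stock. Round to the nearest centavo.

H-model: P₀ = D₀[(1+g_L) + H(g_S−g_L)]/(r−g_L), with H = 10/2 = 5.
P₀ = 11.24 × [(1+0.02) + 5×(0.1636−0.02)] / (0.07−0.02)
   = 11.24 × 1.7380 / 0.05 = 390.7024

R$390.70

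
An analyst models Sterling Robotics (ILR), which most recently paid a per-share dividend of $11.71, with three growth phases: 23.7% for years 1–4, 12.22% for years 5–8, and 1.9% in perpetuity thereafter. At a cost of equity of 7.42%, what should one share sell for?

$612.24

Three-stage DDM. Project D₁…D_8; terminal Gordon value at t=8 with g = 0.019; discount at r = 0.0742.
D_1 = 14.4853
D_2 = 17.9183
D_3 = 22.1649
D_4 = 27.4180
D_5 = 30.7685
D_6 = 34.5284
D_7 = 38.7477
D_8 = 43.4827
TV_8 = 44.3089/(0.0742−0.019) = 802.6974
P₀ = Σ Dₜ/(1+r)ᵗ + TV_8/(1+r)^8 = 612.2385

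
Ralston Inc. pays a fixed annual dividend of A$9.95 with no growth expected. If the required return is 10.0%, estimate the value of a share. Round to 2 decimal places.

Zero-growth DDM (perpetuity): P₀ = D/r = 9.95 / 0.1 = 99.5000

A$99.50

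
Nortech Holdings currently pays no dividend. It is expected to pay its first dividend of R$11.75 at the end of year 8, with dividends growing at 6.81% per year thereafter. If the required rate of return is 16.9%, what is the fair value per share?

R$39.03

Deferred-dividend DDM. At t=7 the remaining stream is a growing perpetuity with first payment D_8 = 11.75.
V_7 = D_8/(r−g) = 11.75/(0.169−0.0681) = 116.4519
P₀ = V_7/(1+r)^7 = 116.4519/(1+0.169)^7 = 39.0342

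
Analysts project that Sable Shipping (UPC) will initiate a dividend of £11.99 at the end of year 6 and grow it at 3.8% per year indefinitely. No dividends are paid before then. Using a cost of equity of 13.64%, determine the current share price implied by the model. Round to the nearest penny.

£64.29

Deferred-dividend DDM. At t=5 the remaining stream is a growing perpetuity with first payment D_6 = 11.99.
V_5 = D_6/(r−g) = 11.99/(0.1364−0.038) = 121.8496
P₀ = V_5/(1+r)^5 = 121.8496/(1+0.1364)^5 = 64.2936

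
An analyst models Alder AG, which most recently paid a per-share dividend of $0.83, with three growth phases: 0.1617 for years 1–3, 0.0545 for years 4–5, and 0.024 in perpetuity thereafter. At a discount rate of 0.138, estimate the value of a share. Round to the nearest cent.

$10.98

Three-stage DDM. Project D₁…D_5; terminal Gordon value at t=5 with g = 0.024; discount at r = 0.138.
D_1 = 0.9642
D_2 = 1.1201
D_3 = 1.3012
D_4 = 1.3722
D_5 = 1.4469
TV_5 = 1.4817/(0.138−0.024) = 12.9972
P₀ = Σ Dₜ/(1+r)ᵗ + TV_5/(1+r)^5 = 10.9813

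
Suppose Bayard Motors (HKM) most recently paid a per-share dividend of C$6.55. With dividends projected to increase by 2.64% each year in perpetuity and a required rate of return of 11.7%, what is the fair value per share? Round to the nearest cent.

C$74.20

Gordon growth model: P₀ = D₁/(r − g). D₁ = 6.55 × (1 + 0.0264) = 6.7229.
P₀ = 6.7229 / (0.117 − 0.0264) = 6.7229 / 0.0906 = 74.2044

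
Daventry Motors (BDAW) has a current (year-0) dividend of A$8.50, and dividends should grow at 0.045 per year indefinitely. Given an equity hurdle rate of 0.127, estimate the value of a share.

A$108.32

Gordon growth model: P₀ = D₁/(r − g). D₁ = 8.50 × (1 + 0.045) = 8.8825.
P₀ = 8.8825 / (0.127 − 0.045) = 8.8825 / 0.082 = 108.3232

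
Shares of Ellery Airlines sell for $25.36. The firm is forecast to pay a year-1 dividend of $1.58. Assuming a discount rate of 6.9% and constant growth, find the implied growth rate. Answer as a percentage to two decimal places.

From P₀ = D₁/(r − g), the implied growth is g = r − D₁/P₀.
g = 0.069 − 1.58/25.36 = 0.069 − 0.06230 = 0.00670

0.67%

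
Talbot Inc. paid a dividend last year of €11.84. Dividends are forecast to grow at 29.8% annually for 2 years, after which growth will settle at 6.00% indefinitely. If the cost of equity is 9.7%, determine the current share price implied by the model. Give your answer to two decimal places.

€505.47

Two-stage DDM. Project D₁…D_2 at 0.298, terminal growth 0.06, discount at r = 0.097.
D_1 = 15.3683
D_2 = 19.9481
Terminal value at t=2: TV = D_3/(r−g) = 21.1450/(0.097−0.06) = 571.4855
P₀ = 15.3683/(1+0.097)^1 + 19.9481/(1+0.097)^2 + 571.4855/(1+0.097)^2 = 505.4746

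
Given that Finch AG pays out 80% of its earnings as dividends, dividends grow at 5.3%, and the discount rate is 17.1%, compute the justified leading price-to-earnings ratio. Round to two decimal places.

Justified leading P/E = b/(r−g) = 0.80/(0.171−0.053) = 6.7797

6.78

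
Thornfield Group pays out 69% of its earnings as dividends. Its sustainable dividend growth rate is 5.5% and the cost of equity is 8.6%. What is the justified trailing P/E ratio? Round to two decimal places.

Justified trailing P/E = b(1+g)/(r−g) = 0.69×(1+0.055)/(0.086−0.055) = 23.4823

23.48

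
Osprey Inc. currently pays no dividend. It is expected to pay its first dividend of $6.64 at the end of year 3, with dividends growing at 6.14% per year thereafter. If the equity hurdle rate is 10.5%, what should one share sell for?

Deferred-dividend DDM. At t=2 the remaining stream is a growing perpetuity with first payment D_3 = 6.64.
V_2 = D_3/(r−g) = 6.64/(0.105−0.0614) = 152.2936
P₀ = V_2/(1+r)^2 = 152.2936/(1+0.105)^2 = 124.7260

$124.73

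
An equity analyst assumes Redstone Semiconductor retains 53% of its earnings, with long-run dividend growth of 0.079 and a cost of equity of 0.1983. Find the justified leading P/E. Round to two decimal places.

3.94

Payout ratio b = 1 − 0.53 = 0.47.
Justified leading P/E = b/(r−g) = 0.47/(0.1983−0.079) = 3.9396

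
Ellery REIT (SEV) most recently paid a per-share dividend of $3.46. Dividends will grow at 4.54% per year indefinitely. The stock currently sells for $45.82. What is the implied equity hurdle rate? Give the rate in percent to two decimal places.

12.43%

Rearranging the constant-growth DDM: r = D₁/P₀ + g.
D₁ = 3.46 × (1 + 0.0454) = 3.6171.
r = 3.6171 / 45.82 + 0.0454 = 0.07894 + 0.0454 = 0.12434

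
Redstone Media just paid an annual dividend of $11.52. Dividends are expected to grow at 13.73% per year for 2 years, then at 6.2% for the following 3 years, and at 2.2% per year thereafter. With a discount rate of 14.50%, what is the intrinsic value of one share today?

$127.55

Three-stage DDM. Project D₁…D_5; terminal Gordon value at t=5 with g = 0.022; discount at r = 0.145.
D_1 = 13.1017
D_2 = 14.9006
D_3 = 15.8244
D_4 = 16.8055
D_5 = 17.8474
TV_5 = 18.2401/(0.145−0.022) = 148.2934
P₀ = Σ Dₜ/(1+r)ᵗ + TV_5/(1+r)^5 = 127.5481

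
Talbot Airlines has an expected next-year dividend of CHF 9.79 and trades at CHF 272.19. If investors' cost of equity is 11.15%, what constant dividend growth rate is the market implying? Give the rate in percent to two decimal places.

7.55%

From P₀ = D₁/(r − g), the implied growth is g = r − D₁/P₀.
g = 0.1115 − 9.79/272.19 = 0.1115 − 0.03597 = 0.07553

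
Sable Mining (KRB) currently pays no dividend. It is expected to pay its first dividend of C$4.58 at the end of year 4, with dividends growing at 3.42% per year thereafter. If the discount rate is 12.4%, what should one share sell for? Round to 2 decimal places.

Deferred-dividend DDM. At t=3 the remaining stream is a growing perpetuity with first payment D_4 = 4.58.
V_3 = D_4/(r−g) = 4.58/(0.124−0.0342) = 51.0022
P₀ = V_3/(1+r)^3 = 51.0022/(1+0.124)^3 = 35.9162

C$35.92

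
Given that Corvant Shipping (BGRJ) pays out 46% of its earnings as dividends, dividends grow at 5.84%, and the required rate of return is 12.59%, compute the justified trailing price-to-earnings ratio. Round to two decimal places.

7.21

Justified trailing P/E = b(1+g)/(r−g) = 0.46×(1+0.0584)/(0.1259−0.0584) = 7.2128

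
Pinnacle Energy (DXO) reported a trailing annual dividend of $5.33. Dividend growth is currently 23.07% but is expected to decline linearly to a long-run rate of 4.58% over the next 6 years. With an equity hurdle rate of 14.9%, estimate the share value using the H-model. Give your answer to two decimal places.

H-model: P₀ = D₀[(1+g_L) + H(g_S−g_L)]/(r−g_L), with H = 6/2 = 3.
P₀ = 5.33 × [(1+0.0458) + 3×(0.2307−0.0458)] / (0.149−0.0458)
   = 5.33 × 1.6005 / 0.1032 = 82.6615

$82.66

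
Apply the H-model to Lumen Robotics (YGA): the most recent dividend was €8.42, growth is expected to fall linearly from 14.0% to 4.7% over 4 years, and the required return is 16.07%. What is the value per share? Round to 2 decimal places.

H-model: P₀ = D₀[(1+g_L) + H(g_S−g_L)]/(r−g_L), with H = 4/2 = 2.
P₀ = 8.42 × [(1+0.047) + 2×(0.14−0.047)] / (0.1607−0.047)
   = 8.42 × 1.2330 / 0.1137 = 91.3092

€91.31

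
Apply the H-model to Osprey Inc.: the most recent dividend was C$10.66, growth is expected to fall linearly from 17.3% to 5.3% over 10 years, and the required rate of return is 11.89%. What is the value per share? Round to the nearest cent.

C$267.39

H-model: P₀ = D₀[(1+g_L) + H(g_S−g_L)]/(r−g_L), with H = 10/2 = 5.
P₀ = 10.66 × [(1+0.053) + 5×(0.173−0.053)] / (0.1189−0.053)
   = 10.66 × 1.6530 / 0.0659 = 267.3897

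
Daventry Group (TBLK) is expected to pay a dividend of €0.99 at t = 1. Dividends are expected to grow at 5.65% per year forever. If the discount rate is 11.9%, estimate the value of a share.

€15.84

Gordon growth model: P₀ = D₁/(r − g), with D₁ = 0.99 given directly.
P₀ = 0.9900 / (0.119 − 0.0565) = 0.9900 / 0.0625 = 15.8400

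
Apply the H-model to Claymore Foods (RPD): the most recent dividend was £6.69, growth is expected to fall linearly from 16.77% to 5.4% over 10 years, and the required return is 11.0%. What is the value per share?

£193.83

H-model: P₀ = D₀[(1+g_L) + H(g_S−g_L)]/(r−g_L), with H = 10/2 = 5.
P₀ = 6.69 × [(1+0.054) + 5×(0.1677−0.054)] / (0.11−0.054)
   = 6.69 × 1.6225 / 0.056 = 193.8308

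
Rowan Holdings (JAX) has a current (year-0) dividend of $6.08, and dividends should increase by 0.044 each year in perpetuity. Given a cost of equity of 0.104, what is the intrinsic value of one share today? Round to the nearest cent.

$105.79

Gordon growth model: P₀ = D₁/(r − g). D₁ = 6.08 × (1 + 0.044) = 6.3475.
P₀ = 6.3475 / (0.104 − 0.044) = 6.3475 / 0.06 = 105.7920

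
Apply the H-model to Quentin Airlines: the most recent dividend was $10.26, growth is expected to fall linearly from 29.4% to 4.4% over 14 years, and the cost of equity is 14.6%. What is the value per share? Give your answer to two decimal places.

H-model: P₀ = D₀[(1+g_L) + H(g_S−g_L)]/(r−g_L), with H = 14/2 = 7.
P₀ = 10.26 × [(1+0.044) + 7×(0.294−0.044)] / (0.146−0.044)
   = 10.26 × 2.7940 / 0.102 = 281.0435

$281.04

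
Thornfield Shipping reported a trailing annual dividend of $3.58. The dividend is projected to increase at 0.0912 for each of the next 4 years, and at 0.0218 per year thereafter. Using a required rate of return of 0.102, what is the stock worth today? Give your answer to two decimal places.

$57.82

Two-stage DDM. Project D₁…D_4 at 0.0912, terminal growth 0.0218, discount at r = 0.102.
D_1 = 3.9065
D_2 = 4.2628
D_3 = 4.6515
D_4 = 5.0758
Terminal value at t=4: TV = D_5/(r−g) = 5.1864/(0.102−0.0218) = 64.6684
P₀ = 3.9065/(1+0.102)^1 + 4.2628/(1+0.102)^2 + 4.6515/(1+0.102)^3 + 5.0758/(1+0.102)^4 + 64.6684/(1+0.102)^4 = 57.8222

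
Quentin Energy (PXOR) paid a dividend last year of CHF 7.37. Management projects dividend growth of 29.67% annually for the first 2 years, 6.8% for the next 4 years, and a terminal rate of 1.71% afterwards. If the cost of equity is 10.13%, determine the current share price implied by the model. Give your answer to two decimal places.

CHF 165.92

Three-stage DDM. Project D₁…D_6; terminal Gordon value at t=6 with g = 0.0171; discount at r = 0.1013.
D_1 = 9.5567
D_2 = 12.3921
D_3 = 13.2348
D_4 = 14.1348
D_5 = 15.0959
D_6 = 16.1225
TV_6 = 16.3982/(0.1013−0.0171) = 194.7525
P₀ = Σ Dₜ/(1+r)ᵗ + TV_6/(1+r)^6 = 165.9231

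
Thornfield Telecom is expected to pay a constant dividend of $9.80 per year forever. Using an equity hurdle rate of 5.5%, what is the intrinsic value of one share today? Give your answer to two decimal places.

Zero-growth DDM (perpetuity): P₀ = D/r = 9.80 / 0.055 = 178.1818

$178.18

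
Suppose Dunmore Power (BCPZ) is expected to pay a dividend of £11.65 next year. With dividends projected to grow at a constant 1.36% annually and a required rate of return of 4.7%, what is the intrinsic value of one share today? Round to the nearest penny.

£348.80

Gordon growth model: P₀ = D₁/(r − g), with D₁ = 11.65 given directly.
P₀ = 11.6500 / (0.047 − 0.0136) = 11.6500 / 0.0334 = 348.8024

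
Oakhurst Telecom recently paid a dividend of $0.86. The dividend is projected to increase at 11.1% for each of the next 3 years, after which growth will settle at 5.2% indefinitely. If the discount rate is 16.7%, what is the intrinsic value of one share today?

Two-stage DDM. Project D₁…D_3 at 0.111, terminal growth 0.052, discount at r = 0.167.
D_1 = 0.9555
D_2 = 1.0615
D_3 = 1.1793
Terminal value at t=3: TV = D_4/(r−g) = 1.2407/(0.167−0.052) = 10.7884
P₀ = 0.9555/(1+0.167)^1 + 1.0615/(1+0.167)^2 + 1.1793/(1+0.167)^3 + 10.7884/(1+0.167)^3 = 9.1283

$9.13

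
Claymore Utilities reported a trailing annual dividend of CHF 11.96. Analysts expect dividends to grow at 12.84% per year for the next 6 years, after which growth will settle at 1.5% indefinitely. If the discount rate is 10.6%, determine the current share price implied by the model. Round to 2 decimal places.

CHF 227.48

Two-stage DDM. Project D₁…D_6 at 0.1284, terminal growth 0.015, discount at r = 0.106.
D_1 = 13.4957
D_2 = 15.2285
D_3 = 17.1838
D_4 = 19.3903
D_5 = 21.8800
D_6 = 24.6893
Terminal value at t=6: TV = D_7/(r−g) = 25.0597/(0.106−0.015) = 275.3812
P₀ = 13.4957/(1+0.106)^1 + 15.2285/(1+0.106)^2 + 17.1838/(1+0.106)^3 + 19.3903/(1+0.106)^4 + 21.8800/(1+0.106)^5 + 24.6893/(1+0.106)^6 + 275.3812/(1+0.106)^6 = 227.4759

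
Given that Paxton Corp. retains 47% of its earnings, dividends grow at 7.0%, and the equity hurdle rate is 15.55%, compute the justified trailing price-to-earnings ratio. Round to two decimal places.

6.63

Payout ratio b = 1 − 0.47 = 0.53.
Justified trailing P/E = b(1+g)/(r−g) = 0.53×(1+0.07)/(0.1555−0.07) = 6.6327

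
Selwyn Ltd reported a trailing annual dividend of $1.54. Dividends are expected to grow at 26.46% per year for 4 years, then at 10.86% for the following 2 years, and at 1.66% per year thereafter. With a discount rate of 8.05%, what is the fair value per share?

$63.67

Three-stage DDM. Project D₁…D_6; terminal Gordon value at t=6 with g = 0.0166; discount at r = 0.0805.
D_1 = 1.9475
D_2 = 2.4628
D_3 = 3.1144
D_4 = 3.9385
D_5 = 4.3662
D_6 = 4.8404
TV_6 = 4.9208/(0.0805−0.0166) = 77.0074
P₀ = Σ Dₜ/(1+r)ᵗ + TV_6/(1+r)^6 = 63.6701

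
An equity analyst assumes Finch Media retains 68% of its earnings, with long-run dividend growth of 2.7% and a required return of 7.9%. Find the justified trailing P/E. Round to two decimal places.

6.32

Payout ratio b = 1 − 0.68 = 0.32.
Justified trailing P/E = b(1+g)/(r−g) = 0.32×(1+0.027)/(0.079−0.027) = 6.3200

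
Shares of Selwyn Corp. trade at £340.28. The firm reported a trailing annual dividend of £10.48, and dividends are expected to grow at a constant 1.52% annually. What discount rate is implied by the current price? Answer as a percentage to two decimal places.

4.65%

Rearranging the constant-growth DDM: r = D₁/P₀ + g.
D₁ = 10.48 × (1 + 0.0152) = 10.6393.
r = 10.6393 / 340.28 + 0.0152 = 0.03127 + 0.0152 = 0.04647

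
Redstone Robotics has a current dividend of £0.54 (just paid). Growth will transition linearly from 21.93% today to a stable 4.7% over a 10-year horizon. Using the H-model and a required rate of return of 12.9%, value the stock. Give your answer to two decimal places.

H-model: P₀ = D₀[(1+g_L) + H(g_S−g_L)]/(r−g_L), with H = 10/2 = 5.
P₀ = 0.54 × [(1+0.047) + 5×(0.2193−0.047)] / (0.129−0.047)
   = 0.54 × 1.9085 / 0.082 = 12.5682

£12.57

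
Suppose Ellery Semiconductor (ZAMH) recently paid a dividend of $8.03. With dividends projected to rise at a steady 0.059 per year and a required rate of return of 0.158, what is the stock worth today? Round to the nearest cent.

Gordon growth model: P₀ = D₁/(r − g). D₁ = 8.03 × (1 + 0.059) = 8.5038.
P₀ = 8.5038 / (0.158 − 0.059) = 8.5038 / 0.099 = 85.8967

$85.90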